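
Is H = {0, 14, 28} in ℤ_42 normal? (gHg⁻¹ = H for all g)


H = {0, 14, 28} in ℤ_42
ℤ_42 is abelian; every subgroup of an abelian group is normal

Yes, normal subgroup


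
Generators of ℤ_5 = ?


g generates ℤ_n iff gcd(g,n) = 1
Checking each g ∈ {1,...,4}:
gcd(1,5) = 1
gcd(2,5) = 1
gcd(3,5) = 1
gcd(4,5) = 1
Generators: {1, 2, 3, 4}
Number of generators = φ(5) = 4

Generators of ℤ_5 = {1, 2, 3, 4}


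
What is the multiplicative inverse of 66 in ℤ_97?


Use the extended Euclidean algorithm to write 1 = 66·s + 97·t; then s mod 97 is the inverse.
Euclidean algorithm:
  66 = 0·97 + 66
  97 = 1·66 + 31
  66 = 2·31 + 4
  31 = 7·4 + 3
  4 = 1·3 + 1
  3 = 3·1 + 0
gcd(66,97) = 1
Back-substitution gives: 66·(25) + 97·(-17) = 1
So 66⁻¹ ≡ 25 ≡ 25 (mod 97)
Check: 66 × 25 = 1650 ≡ 1 (mod 97) ✓

66⁻¹ ≡ 25 (mod 97)


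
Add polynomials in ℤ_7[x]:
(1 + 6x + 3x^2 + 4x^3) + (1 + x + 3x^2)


Add coefficients mod 7:
x^0: 1 + 1 = 2 (mod 7)
x^1: 6 + 1 = 0 (mod 7)
x^2: 3 + 3 = 6 (mod 7)
x^3: 4 + 0 = 4 (mod 7)
Result: 2 + 6x^2 + 4x^3

f + g = 2 + 6x^2 + 4x^3


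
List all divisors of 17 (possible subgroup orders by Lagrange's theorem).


Lagrange's theorem: |H| divides |G|
|G| = 17
Divisors of 17: 1, 17

Possible subgroup orders: {1, 17}


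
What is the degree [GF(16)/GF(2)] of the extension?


GF(16) = GF(2^4), so the extension degree is 4

[GF(16)/GF(2)] = 4


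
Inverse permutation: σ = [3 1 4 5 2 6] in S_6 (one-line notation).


To find σ⁻¹, swap domain and range:
σ(1) = 3 → σ⁻¹(3) = 1
σ(2) = 1 → σ⁻¹(1) = 2
σ(3) = 4 → σ⁻¹(4) = 3
σ(4) = 5 → σ⁻¹(5) = 4
σ(5) = 2 → σ⁻¹(2) = 5
σ(6) = 6 → σ⁻¹(6) = 6

σ⁻¹ = [2 5 1 3 4 6]


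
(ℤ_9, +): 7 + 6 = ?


Operation: addition mod 9
7 + 6 = (a + b) mod 9 with a = 7, b = 6

7 + 6 = 4


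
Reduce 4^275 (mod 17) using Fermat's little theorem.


Fermat's little theorem: if p is prime and gcd(a,p)=1, then a^(p-1) ≡ 1 (mod p)
p = 17 is prime, gcd(4,17) = 1
Reduce exponent: 275 mod 16 = 3
So 4^275 ≡ 4^3 (mod 17)
4^3 mod 17 = 13

4^275 ≡ 13 (mod 17)


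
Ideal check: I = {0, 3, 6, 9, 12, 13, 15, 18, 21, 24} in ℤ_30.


Check ideal conditions for I = {0, 3, 6, 9, 12, 13, 15, 18, 21, 24} in ℤ_30:
(1) I is an additive subgroup? No
(2) For r ∈ ℤ_30 and a ∈ I: r·a ∈ I? No  [counterexample: r=2, a=13, r·a mod 30 = 26 ∉ I]

No, I is not an ideal of ℤ_30


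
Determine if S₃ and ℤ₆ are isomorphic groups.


Comparing S₃ and ℤ₆:
S₃ is non-abelian, ℤ₆ is abelian

No, S₃ ≇ ℤ₆


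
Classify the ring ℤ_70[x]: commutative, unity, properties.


ℤ_70 has zero divisors (2·35 ≡ 0), and these lift to constant zero divisors in ℤ_70[x]; so not an integral domain
Commutative: Yes
Integral domain: No
Has unity: Yes

ℤ_70[x]: Commutative=Yes, Unity=Yes


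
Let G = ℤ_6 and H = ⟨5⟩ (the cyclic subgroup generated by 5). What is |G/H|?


|⟨5⟩| = n / gcd(5, 6) = 6 / 1 = 6
H is normal (ℤ_6 is abelian).
|G/H| = |G| / |H| = 6 / 6 = 1

|G/H| = 1


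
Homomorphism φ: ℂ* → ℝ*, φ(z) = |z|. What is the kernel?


Kernel = preimage of identity
ker(φ) = {z ∈ ℂ* | |z| = 1} = unit circle S¹

ker(φ) = S¹ (unit circle)


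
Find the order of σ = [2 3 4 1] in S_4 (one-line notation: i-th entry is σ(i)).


Cycle decomposition: (1 2 3 4)
Cycle lengths: 4
Order = lcm(4) = 4

ord(σ) = 4


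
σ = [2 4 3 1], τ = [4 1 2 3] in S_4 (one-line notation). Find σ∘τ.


σ∘τ: apply τ first, then σ
1 →τ 4 →σ 1
2 →τ 1 →σ 2
3 →τ 2 →σ 4
4 →τ 3 →σ 3

σ∘τ = [1 2 4 3]


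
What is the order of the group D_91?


|D_n| = 2n (n rotations and n reflections)
|D_91| = 2×91 = 182

|D_91| = 182


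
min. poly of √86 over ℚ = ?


√86 satisfies x² - 86 = 0, irreducible over ℚ since 86 is squarefree

Minimal polynomial: x² - 86


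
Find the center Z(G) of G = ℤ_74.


Z(G) = {g ∈ G | gx = xg for all x ∈ G}
ℤ_74 is abelian, so Z(G) = G

Z(ℤ_74) = ℤ_74


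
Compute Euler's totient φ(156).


Factor n: 156 = 2^2 × 3 × 13
φ(n) = n · ∏(1 - 1/p) over distinct primes p | n
φ(156) = 156 · (1 - 1/2) · (1 - 1/3) · (1 - 1/13) = 48

φ(156) = 48


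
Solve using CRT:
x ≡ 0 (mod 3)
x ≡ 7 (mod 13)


m₁ = 3, m₂ = 13, gcd = 1, so CRT applies. M = m₁·m₂ = 39
Let M₁ = M/m₁ = 13, M₂ = M/m₂ = 3
Find y₁ ≡ M₁⁻¹ (mod m₁): 13⁻¹ ≡ 1 (mod 3)
Find y₂ ≡ M₂⁻¹ (mod m₂): 3⁻¹ ≡ 9 (mod 13)
x = a₁·M₁·y₁ + a₂·M₂·y₂ = 0·13·1 + 7·3·9 = 189
Reduce mod 39: x ≡ 33
Check: 33 mod 3 = 0 ✓, 33 mod 13 = 7 ✓

x ≡ 33 (mod 39)


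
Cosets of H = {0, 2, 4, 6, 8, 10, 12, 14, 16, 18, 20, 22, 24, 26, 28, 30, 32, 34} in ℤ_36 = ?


H = {0, 2, 4, 6, 8, 10, 12, 14, 16, 18, 20, 22, 24, 26, 28, 30, 32, 34}, |H| = 18
Number of cosets = |G|/|H| = 36/18 = 2
0 + H = {0, 2, 4, 6, 8, 10, 12, 14, 16, 18, 20, 22, 24, 26, 28, 30, 32, 34}
1 + H = {1, 3, 5, 7, 9, 11, 13, 15, 17, 19, 21, 23, 25, 27, 29, 31, 33, 35}

Cosets: 0+H={0,2,4,6,8,10,12,14,16,18,20,22,24,26,28,30,32,34}; 1+H={1,3,5,7,9,11,13,15,17,19,21,23,25,27,29,31,33,35}


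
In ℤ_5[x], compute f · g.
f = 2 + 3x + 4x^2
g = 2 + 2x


Expand and collect like terms; reduce coefficients mod 5:
x^0: 2·2 = 4 ≡ 4 (mod 5)
x^1: 2·2 + 3·2 = 10 ≡ 0 (mod 5)
x^2: 3·2 + 4·2 = 14 ≡ 4 (mod 5)
x^3: 4·2 = 8 ≡ 3 (mod 5)
Result: 4 + 4x^2 + 3x^3

f · g = 4 + 4x^2 + 3x^3


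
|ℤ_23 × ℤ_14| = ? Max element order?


|ℤ_23 × ℤ_14| = 23 × 14 = 322
Max element order = lcm(23,14) = 322
Cyclic? Yes (gcd=1)

|ℤ_23×ℤ_14| = 322, max element order = 322


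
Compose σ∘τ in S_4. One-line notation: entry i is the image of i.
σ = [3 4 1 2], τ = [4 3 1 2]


σ∘τ: apply τ first, then σ
1 →τ 4 →σ 2
2 →τ 3 →σ 1
3 →τ 1 →σ 3
4 →τ 2 →σ 4

σ∘τ = [2 1 3 4]


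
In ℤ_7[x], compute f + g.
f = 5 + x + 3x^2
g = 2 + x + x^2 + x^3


Add coefficients mod 7:
x^0: 5 + 2 = 0 (mod 7)
x^1: 1 + 1 = 2 (mod 7)
x^2: 3 + 1 = 4 (mod 7)
x^3: 0 + 1 = 1 (mod 7)
Result: 2x + 4x^2 + x^3

f + g = 2x + 4x^2 + x^3


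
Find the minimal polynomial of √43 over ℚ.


√43 satisfies x² - 43 = 0, irreducible over ℚ since 43 is squarefree

Minimal polynomial: x² - 43


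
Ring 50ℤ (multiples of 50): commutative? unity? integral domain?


50ℤ is a commutative ring under +,× but has no multiplicative identity (1 ∉ 50ℤ); it has no zero divisors, but without unity it is not an integral domain
Commutative: Yes
Integral domain: No
Has unity: No

50ℤ (multiples of 50): Commutative=Yes, Unity=No


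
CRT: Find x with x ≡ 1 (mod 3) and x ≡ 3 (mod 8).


m₁ = 3, m₂ = 8, gcd = 1, so CRT applies. M = m₁·m₂ = 24
Let M₁ = M/m₁ = 8, M₂ = M/m₂ = 3
Find y₁ ≡ M₁⁻¹ (mod m₁): 8⁻¹ ≡ 2 (mod 3)
Find y₂ ≡ M₂⁻¹ (mod m₂): 3⁻¹ ≡ 3 (mod 8)
x = a₁·M₁·y₁ + a₂·M₂·y₂ = 1·8·2 + 3·3·3 = 43
Reduce mod 24: x ≡ 19
Check: 19 mod 3 = 1 ✓, 19 mod 8 = 3 ✓

x ≡ 19 (mod 24)


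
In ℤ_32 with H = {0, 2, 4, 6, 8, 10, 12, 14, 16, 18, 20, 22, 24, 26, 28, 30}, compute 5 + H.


5 + H = {5 + h (mod 32) : h ∈ H}
5+0=5, 5+2=7, 5+4=9, 5+6=11, 5+8=13, 5+10=15, 5+12=17, 5+14=19, 5+16=21, 5+18=23, 5+20=25, 5+22=27, 5+24=29, 5+26=31, 5+28=1, 5+30=3
5 + H = {1, 3, 5, 7, 9, 11, 13, 15, 17, 19, 21, 23, 25, 27, 29, 31} = 1 + H

5 + H = {1, 3, 5, 7, 9, 11, 13, 15, 17, 19, 21, 23, 25, 27, 29, 31}


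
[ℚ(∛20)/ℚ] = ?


∛20 has minimal polynomial x³ - 20 (irreducible over ℚ since 20 is not a perfect cube)

[ℚ(∛20)/ℚ] = 3


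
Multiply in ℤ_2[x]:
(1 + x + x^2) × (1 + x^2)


Expand and collect like terms; reduce coefficients mod 2:
x^0: 1·1 = 1 ≡ 1 (mod 2)
x^1: 1·0 + 1·1 = 1 ≡ 1 (mod 2)
x^2: 1·1 + 1·0 + 1·1 = 2 ≡ 0 (mod 2)
x^3: 1·1 + 1·0 = 1 ≡ 1 (mod 2)
x^4: 1·1 = 1 ≡ 1 (mod 2)
Result: 1 + x + x^3 + x^4

f · g = 1 + x + x^3 + x^4


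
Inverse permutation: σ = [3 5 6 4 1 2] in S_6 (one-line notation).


To find σ⁻¹, swap domain and range:
σ(1) = 3 → σ⁻¹(3) = 1
σ(2) = 5 → σ⁻¹(5) = 2
σ(3) = 6 → σ⁻¹(6) = 3
σ(4) = 4 → σ⁻¹(4) = 4
σ(5) = 1 → σ⁻¹(1) = 5
σ(6) = 2 → σ⁻¹(2) = 6

σ⁻¹ = [5 6 1 4 2 3]


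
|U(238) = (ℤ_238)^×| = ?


U(n) is the group of units mod n; |U(n)| = φ(n)
|U(238)| = φ(238) = 96

|U(238) = (ℤ_238)^×| = 96


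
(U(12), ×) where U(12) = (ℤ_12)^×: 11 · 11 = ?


Operation: multiplication mod 12
11 · 11 = (a × b) mod 12 with a = 11, b = 11

11 · 11 = 1


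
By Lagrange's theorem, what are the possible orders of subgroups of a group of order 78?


Lagrange's theorem: |H| divides |G|
|G| = 78
Divisors of 78: 1, 2, 3, 6, 13, 26, 39, 78

Possible subgroup orders: {1, 2, 3, 6, 13, 26, 39, 78}


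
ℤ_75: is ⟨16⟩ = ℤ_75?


g generates ℤ_n iff gcd(g, n) = 1
gcd(16, 75) = 1
Since gcd = 1, 16 is a generator.

Yes, 16 generates ℤ_75


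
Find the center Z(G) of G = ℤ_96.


Z(G) = {g ∈ G | gx = xg for all x ∈ G}
ℤ_96 is abelian, so Z(G) = G

Z(ℤ_96) = ℤ_96


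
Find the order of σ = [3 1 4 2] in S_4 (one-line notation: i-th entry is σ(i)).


Cycle decomposition: (1 3 4 2)
Cycle lengths: 4
Order = lcm(4) = 4

ord(σ) = 4


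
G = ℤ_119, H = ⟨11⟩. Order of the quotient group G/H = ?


|⟨11⟩| = n / gcd(11, 119) = 119 / 1 = 119
H is normal (ℤ_119 is abelian).
|G/H| = |G| / |H| = 119 / 119 = 1

|G/H| = 1


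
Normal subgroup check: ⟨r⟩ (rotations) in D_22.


H = ⟨r⟩ (rotations) in D_22
The rotation subgroup ⟨r⟩ has index 2 in D_22, so it is normal

Yes, normal subgroup


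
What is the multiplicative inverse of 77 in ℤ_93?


Use the extended Euclidean algorithm to write 1 = 77·s + 93·t; then s mod 93 is the inverse.
Euclidean algorithm:
  77 = 0·93 + 77
  93 = 1·77 + 16
  77 = 4·16 + 13
  16 = 1·13 + 3
  13 = 4·3 + 1
  3 = 3·1 + 0
gcd(77,93) = 1
Back-substitution gives: 77·(29) + 93·(-24) = 1
So 77⁻¹ ≡ 29 ≡ 29 (mod 93)
Check: 77 × 29 = 2233 ≡ 1 (mod 93) ✓

77⁻¹ ≡ 29 (mod 93)


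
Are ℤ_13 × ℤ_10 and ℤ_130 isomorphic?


Comparing ℤ_13 × ℤ_10 and ℤ_130:
gcd(13,10) = 1, so ℤ_13 × ℤ_10 ≅ ℤ_130 (CRT)

Yes, ℤ_13 × ℤ_10 ≅ ℤ_130


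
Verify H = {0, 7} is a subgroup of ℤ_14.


Subgroup test for H = {0, 7} in (ℤ_14, +):
(1) 0 ∈ H? Yes
(2) Closure: for all a,b ∈ H, (a+b) mod 14 ∈ H? Yes
(3) Inverses: for all a ∈ H, -a mod 14 ∈ H? Yes

Yes, H is a subgroup of ℤ_14


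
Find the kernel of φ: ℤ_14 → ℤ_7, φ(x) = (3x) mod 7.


Kernel = preimage of identity
ker(φ) = {x ∈ ℤ_14 : 3x ≡ 0 (mod 7)}. Since 7 | 14, φ is well-defined. The kernel is the cyclic subgroup ⟨7⟩ of ℤ_14 (order 2), i.e. {0, 7}

ker(φ) = {0, 7}


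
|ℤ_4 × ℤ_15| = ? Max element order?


|ℤ_4 × ℤ_15| = 4 × 15 = 60
Max element order = lcm(4,15) = 60
Cyclic? Yes (gcd=1)

|ℤ_4×ℤ_15| = 60, max element order = 60


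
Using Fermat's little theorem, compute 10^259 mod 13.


Fermat's little theorem: if p is prime and gcd(a,p)=1, then a^(p-1) ≡ 1 (mod p)
p = 13 is prime, gcd(10,13) = 1
Reduce exponent: 259 mod 12 = 7
So 10^259 ≡ 10^7 (mod 13)
10^7 mod 13 = 10

10^259 ≡ 10 (mod 13)


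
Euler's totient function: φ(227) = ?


Factor n: 227 = 227
φ(n) = n · ∏(1 - 1/p) over distinct primes p | n
φ(227) = 227 · (1 - 1/227) = 226

φ(227) = 226


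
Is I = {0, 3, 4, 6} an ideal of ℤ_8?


Check ideal conditions for I = {0, 3, 4, 6} in ℤ_8:
(1) I is an additive subgroup? No
(2) For r ∈ ℤ_8 and a ∈ I: r·a ∈ I? No  [counterexample: r=3, a=3, r·a mod 8 = 1 ∉ I]

No, I is not an ideal of ℤ_8


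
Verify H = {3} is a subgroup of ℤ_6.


Subgroup test for H = {3} in (ℤ_6, +):
(1) 0 ∈ H? No
(2) Closure: for all a,b ∈ H, (a+b) mod 6 ∈ H? No  [counterexample: 3 + 3 = 0 ∉ H]
(3) Inverses: for all a ∈ H, -a mod 6 ∈ H? Yes

No, H is not a subgroup of ℤ_6


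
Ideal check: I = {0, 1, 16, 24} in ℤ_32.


Check ideal conditions for I = {0, 1, 16, 24} in ℤ_32:
(1) I is an additive subgroup? No
(2) For r ∈ ℤ_32 and a ∈ I: r·a ∈ I? No  [counterexample: r=2, a=1, r·a mod 32 = 2 ∉ I]

No, I is not an ideal of ℤ_32


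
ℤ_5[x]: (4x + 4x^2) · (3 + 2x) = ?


Expand and collect like terms; reduce coefficients mod 5:
x^0: 0·3 = 0 ≡ 0 (mod 5)
x^1: 0·2 + 4·3 = 12 ≡ 2 (mod 5)
x^2: 4·2 + 4·3 = 20 ≡ 0 (mod 5)
x^3: 4·2 = 8 ≡ 3 (mod 5)
Result: 2x + 3x^3

f · g = 2x + 3x^3


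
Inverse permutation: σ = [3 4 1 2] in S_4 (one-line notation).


To find σ⁻¹, swap domain and range:
σ(1) = 3 → σ⁻¹(3) = 1
σ(2) = 4 → σ⁻¹(4) = 2
σ(3) = 1 → σ⁻¹(1) = 3
σ(4) = 2 → σ⁻¹(2) = 4

σ⁻¹ = [3 4 1 2]


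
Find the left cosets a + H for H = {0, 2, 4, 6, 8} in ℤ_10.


H = {0, 2, 4, 6, 8}, |H| = 5
Number of cosets = |G|/|H| = 10/5 = 2
0 + H = {0, 2, 4, 6, 8}
1 + H = {1, 3, 5, 7, 9}

Cosets: 0+H={0,2,4,6,8}; 1+H={1,3,5,7,9}


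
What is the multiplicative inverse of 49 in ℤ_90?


Use the extended Euclidean algorithm to write 1 = 49·s + 90·t; then s mod 90 is the inverse.
Euclidean algorithm:
  49 = 0·90 + 49
  90 = 1·49 + 41
  49 = 1·41 + 8
  41 = 5·8 + 1
  8 = 8·1 + 0
gcd(49,90) = 1
Back-substitution gives: 49·(-11) + 90·(6) = 1
So 49⁻¹ ≡ -11 ≡ 79 (mod 90)
Check: 49 × 79 = 3871 ≡ 1 (mod 90) ✓

49⁻¹ ≡ 79 (mod 90)


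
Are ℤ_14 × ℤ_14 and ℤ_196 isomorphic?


Comparing ℤ_14 × ℤ_14 and ℤ_196:
gcd(14,14) = 14 ≠ 1. Max element order in ℤ_14×ℤ_14 is lcm(14,14) = 14 < 196, so it has no element of order 196

No, ℤ_14 × ℤ_14 ≇ ℤ_196


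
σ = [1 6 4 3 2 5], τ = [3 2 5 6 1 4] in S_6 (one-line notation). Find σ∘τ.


σ∘τ: apply τ first, then σ
1 →τ 3 →σ 4
2 →τ 2 →σ 6
3 →τ 5 →σ 2
4 →τ 6 →σ 5
5 →τ 1 →σ 1
6 →τ 4 →σ 3

σ∘τ = [4 6 2 5 1 3]


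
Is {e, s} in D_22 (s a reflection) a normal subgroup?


H = {e, s} in D_22 (s a reflection)
r·s·r⁻¹ = sr⁻² ≠ s for n ≥ 3, so {e, s} is not closed under conjugation

No, not a normal subgroup


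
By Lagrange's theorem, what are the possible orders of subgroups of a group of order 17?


Lagrange's theorem: |H| divides |G|
|G| = 17
Divisors of 17: 1, 17

Possible subgroup orders: {1, 17}


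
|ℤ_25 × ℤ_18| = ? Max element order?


|ℤ_25 × ℤ_18| = 25 × 18 = 450
Max element order = lcm(25,18) = 450
Cyclic? Yes (gcd=1)

|ℤ_25×ℤ_18| = 450, max element order = 450


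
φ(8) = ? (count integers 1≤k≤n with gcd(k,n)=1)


φ(n) = count of k ∈ {1,...,n} with gcd(k,n)=1
Coprimes to 8: {1, 3, 5, 7}
Count: 4

φ(8) = 4


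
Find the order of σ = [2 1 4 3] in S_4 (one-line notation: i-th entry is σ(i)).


Cycle decomposition: (1 2) (3 4)
Cycle lengths: 2, 2
Order = lcm(2, 2) = 2

ord(σ) = 2


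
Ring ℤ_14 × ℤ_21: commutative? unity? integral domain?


Direct product ring; commutative with unity (1,1); but (1,0)·(0,1) = (0,0) gives zero divisors, so not an integral domain
Commutative: Yes
Integral domain: No
Has unity: Yes

ℤ_14 × ℤ_21: Commutative=Yes, Unity=Yes


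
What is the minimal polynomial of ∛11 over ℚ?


∛11 satisfies x³ - 11 = 0, irreducible over ℚ (no rational root; 11 is not a perfect cube)

Minimal polynomial: x³ - 11


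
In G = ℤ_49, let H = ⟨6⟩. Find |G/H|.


|⟨6⟩| = n / gcd(6, 49) = 49 / 1 = 49
H is normal (ℤ_49 is abelian).
|G/H| = |G| / |H| = 49 / 49 = 1

|G/H| = 1


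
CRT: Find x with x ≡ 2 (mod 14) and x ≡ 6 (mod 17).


m₁ = 14, m₂ = 17, gcd = 1, so CRT applies. M = m₁·m₂ = 238
Let M₁ = M/m₁ = 17, M₂ = M/m₂ = 14
Find y₁ ≡ M₁⁻¹ (mod m₁): 17⁻¹ ≡ 5 (mod 14)
Find y₂ ≡ M₂⁻¹ (mod m₂): 14⁻¹ ≡ 11 (mod 17)
x = a₁·M₁·y₁ + a₂·M₂·y₂ = 2·17·5 + 6·14·11 = 1094
Reduce mod 238: x ≡ 142
Check: 142 mod 14 = 2 ✓, 142 mod 17 = 6 ✓

x ≡ 142 (mod 238)


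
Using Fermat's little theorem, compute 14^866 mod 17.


Fermat's little theorem: if p is prime and gcd(a,p)=1, then a^(p-1) ≡ 1 (mod p)
p = 17 is prime, gcd(14,17) = 1
Reduce exponent: 866 mod 16 = 2
So 14^866 ≡ 14^2 (mod 17)
14^2 mod 17 = 9

14^866 ≡ 9 (mod 17)


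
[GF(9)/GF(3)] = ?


GF(9) = GF(3^2), so the extension degree is 2

[GF(9)/GF(3)] = 2


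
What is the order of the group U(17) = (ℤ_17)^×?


U(n) is the group of units mod n; |U(n)| = φ(n)
|U(17)| = φ(17) = 16

|U(17) = (ℤ_17)^×| = 16


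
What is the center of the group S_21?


Z(G) = {g ∈ G | gx = xg for all x ∈ G}
S_n is non-abelian for n ≥ 3; Z(S_21) is trivial

Z(S_21) = {e}


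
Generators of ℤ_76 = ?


g generates ℤ_n iff gcd(g,n) = 1
Prime factors of 76: 2, 19
Generators are g ∈ {1,...,75} not divisible by any of these primes.
Generators: {1, 3, 5, 7, 9, 11, 13, 15, 17, 21, 23, 25, 27, 29, 31, 33, 35, 37, 39, 41, 43, 45, 47, 49, 51, 53, 55, 59, 61, 63, 65, 67, 69, 71, 73, 75}
Number of generators = φ(76) = 36

Generators of ℤ_76 = {1, 3, 5, 7, 9, 11, 13, 15, 17, 21, 23, 25, 27, 29, 31, 33, 35, 37, 39, 41, 43, 45, 47, 49, 51, 53, 55, 59, 61, 63, 65, 67, 69, 71, 73, 75}


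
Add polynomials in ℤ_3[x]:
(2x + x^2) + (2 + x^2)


Add coefficients mod 3:
x^0: 0 + 2 = 2 (mod 3)
x^1: 2 + 0 = 2 (mod 3)
x^2: 1 + 1 = 2 (mod 3)
Result: 2 + 2x + 2x^2

f + g = 2 + 2x + 2x^2


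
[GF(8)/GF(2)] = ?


GF(8) = GF(2^3), so the extension degree is 3

[GF(8)/GF(2)] = 3


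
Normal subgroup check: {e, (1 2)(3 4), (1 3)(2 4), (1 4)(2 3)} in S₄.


H = {e, (1 2)(3 4), (1 3)(2 4), (1 4)(2 3)} in S₄
This is the Klein four-group V₄; it is normal in S₄ (it is a union of conjugacy classes)

Yes, normal subgroup


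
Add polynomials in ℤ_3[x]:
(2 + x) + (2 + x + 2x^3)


Add coefficients mod 3:
x^0: 2 + 2 = 1 (mod 3)
x^1: 1 + 1 = 2 (mod 3)
x^2: 0 + 0 = 0 (mod 3)
x^3: 0 + 2 = 2 (mod 3)
Result: 1 + 2x + 2x^3

f + g = 1 + 2x + 2x^3


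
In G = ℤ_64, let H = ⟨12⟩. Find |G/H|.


|⟨12⟩| = n / gcd(12, 64) = 64 / 4 = 16
H is normal (ℤ_64 is abelian).
|G/H| = |G| / |H| = 64 / 16 = 4

|G/H| = 4


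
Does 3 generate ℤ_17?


g generates ℤ_n iff gcd(g, n) = 1
gcd(3, 17) = 1
Since gcd = 1, 3 is a generator.

Yes, 3 generates ℤ_17


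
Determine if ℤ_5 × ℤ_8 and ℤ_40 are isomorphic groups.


Comparing ℤ_5 × ℤ_8 and ℤ_40:
gcd(5,8) = 1, so ℤ_5 × ℤ_8 ≅ ℤ_40 (CRT)

Yes, ℤ_5 × ℤ_8 ≅ ℤ_40


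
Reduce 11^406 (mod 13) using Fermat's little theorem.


Fermat's little theorem: if p is prime and gcd(a,p)=1, then a^(p-1) ≡ 1 (mod p)
p = 13 is prime, gcd(11,13) = 1
Reduce exponent: 406 mod 12 = 10
So 11^406 ≡ 11^10 (mod 13)
11^10 mod 13 = 10

11^406 ≡ 10 (mod 13)


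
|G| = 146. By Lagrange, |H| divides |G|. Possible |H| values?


Lagrange's theorem: |H| divides |G|
|G| = 146
Divisors of 146: 1, 2, 73, 146

Possible subgroup orders: {1, 2, 73, 146}


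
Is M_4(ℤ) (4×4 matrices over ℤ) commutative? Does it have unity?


Matrix multiplication is non-commutative for n ≥ 2; the identity matrix I is the unity; singular matrices give zero divisors, so not an integral domain
Commutative: No
Integral domain: No
Has unity: Yes

M_4(ℤ) (4×4 matrices over ℤ): Commutative=No, Unity=Yes


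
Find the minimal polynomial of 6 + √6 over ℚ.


Let α = 6 + √6. Then α - 6 = √6, so (α - 6)² = 6, giving α² - 12α + 30 = 0. Degree 2 and α ∉ ℚ, so this is the minimal polynomial.

Minimal polynomial: x² - 12x + 30


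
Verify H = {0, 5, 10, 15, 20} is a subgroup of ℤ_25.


Subgroup test for H = {0, 5, 10, 15, 20} in (ℤ_25, +):
(1) 0 ∈ H? Yes
(2) Closure: for all a,b ∈ H, (a+b) mod 25 ∈ H? Yes
(3) Inverses: for all a ∈ H, -a mod 25 ∈ H? Yes

Yes, H is a subgroup of ℤ_25


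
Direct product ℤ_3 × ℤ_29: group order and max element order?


|ℤ_3 × ℤ_29| = 3 × 29 = 87
Max element order = lcm(3,29) = 87
Cyclic? Yes (gcd=1)

|ℤ_3×ℤ_29| = 87, max element order = 87


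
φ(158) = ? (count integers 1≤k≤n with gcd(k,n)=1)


Factor n: 158 = 2 × 79
φ(n) = n · ∏(1 - 1/p) over distinct primes p | n
φ(158) = 158 · (1 - 1/2) · (1 - 1/79) = 78

φ(158) = 78


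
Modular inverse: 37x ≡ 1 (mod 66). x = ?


Use the extended Euclidean algorithm to write 1 = 37·s + 66·t; then s mod 66 is the inverse.
Euclidean algorithm:
  37 = 0·66 + 37
  66 = 1·37 + 29
  37 = 1·29 + 8
  29 = 3·8 + 5
  8 = 1·5 + 3
  5 = 1·3 + 2
  3 = 1·2 + 1
  2 = 2·1 + 0
gcd(37,66) = 1
Back-substitution gives: 37·(25) + 66·(-14) = 1
So 37⁻¹ ≡ 25 ≡ 25 (mod 66)
Check: 37 × 25 = 925 ≡ 1 (mod 66) ✓

37⁻¹ ≡ 25 (mod 66)


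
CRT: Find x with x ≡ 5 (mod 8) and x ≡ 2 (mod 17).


m₁ = 8, m₂ = 17, gcd = 1, so CRT applies. M = m₁·m₂ = 136
Let M₁ = M/m₁ = 17, M₂ = M/m₂ = 8
Find y₁ ≡ M₁⁻¹ (mod m₁): 17⁻¹ ≡ 1 (mod 8)
Find y₂ ≡ M₂⁻¹ (mod m₂): 8⁻¹ ≡ 15 (mod 17)
x = a₁·M₁·y₁ + a₂·M₂·y₂ = 5·17·1 + 2·8·15 = 325
Reduce mod 136: x ≡ 53
Check: 53 mod 8 = 5 ✓, 53 mod 17 = 2 ✓

x ≡ 53 (mod 136)


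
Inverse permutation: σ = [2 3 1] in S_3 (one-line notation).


To find σ⁻¹, swap domain and range:
σ(1) = 2 → σ⁻¹(2) = 1
σ(2) = 3 → σ⁻¹(3) = 2
σ(3) = 1 → σ⁻¹(1) = 3

σ⁻¹ = [3 1 2]


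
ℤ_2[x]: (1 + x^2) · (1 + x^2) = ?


Expand and collect like terms; reduce coefficients mod 2:
x^0: 1·1 = 1 ≡ 1 (mod 2)
x^1: 1·0 + 0·1 = 0 ≡ 0 (mod 2)
x^2: 1·1 + 0·0 + 1·1 = 2 ≡ 0 (mod 2)
x^3: 0·1 + 1·0 = 0 ≡ 0 (mod 2)
x^4: 1·1 = 1 ≡ 1 (mod 2)
Result: 1 + x^4

f · g = 1 + x^4


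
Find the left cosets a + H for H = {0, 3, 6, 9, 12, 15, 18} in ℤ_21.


H = {0, 3, 6, 9, 12, 15, 18}, |H| = 7
Number of cosets = |G|/|H| = 21/7 = 3
0 + H = {0, 3, 6, 9, 12, 15, 18}
1 + H = {1, 4, 7, 10, 13, 16, 19}
2 + H = {2, 5, 8, 11, 14, 17, 20}

Cosets: 0+H={0,3,6,9,12,15,18}; 1+H={1,4,7,10,13,16,19}; 2+H={2,5,8,11,14,17,20}


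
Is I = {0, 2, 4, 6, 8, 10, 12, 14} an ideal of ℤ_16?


Check ideal conditions for I = {0, 2, 4, 6, 8, 10, 12, 14} in ℤ_16:
(1) I is an additive subgroup? Yes
(2) For r ∈ ℤ_16 and a ∈ I: r·a ∈ I? Yes

Yes, I is an ideal of ℤ_16


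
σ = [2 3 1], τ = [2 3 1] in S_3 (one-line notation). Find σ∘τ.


σ∘τ: apply τ first, then σ
1 →τ 2 →σ 3
2 →τ 3 →σ 1
3 →τ 1 →σ 2

σ∘τ = [3 1 2]


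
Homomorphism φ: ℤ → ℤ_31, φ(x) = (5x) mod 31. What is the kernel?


Kernel = preimage of identity
ker(φ) = {x ∈ ℤ : 5x ≡ 0 (mod 31)}. gcd(5,31) = 1, so 5x ≡ 0 (mod 31) ⟺ x ≡ 0 (mod 31/1 = 31). Hence ker(φ) = 31ℤ

ker(φ) = 31ℤ


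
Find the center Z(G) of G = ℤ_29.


Z(G) = {g ∈ G | gx = xg for all x ∈ G}
ℤ_29 is abelian, so Z(G) = G

Z(ℤ_29) = ℤ_29


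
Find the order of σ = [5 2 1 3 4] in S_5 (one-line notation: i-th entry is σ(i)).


Cycle decomposition: (1 5 4 3)
Cycle lengths: 4
Order = lcm(4) = 4

ord(σ) = 4


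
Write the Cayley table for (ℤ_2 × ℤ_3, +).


Elements: {(0,0), (0,1), (0,2), (1,0), (1,1), (1,2)}
Operation: componentwise addition mod (2, 3)
Entry (a, b) = ((a₁+b₁) mod 2, (a₂+b₂) mod 3)

Cayley table:
      | (0,0) | (0,1) | (0,2) | (1,0) | (1,1) | (1,2)
(0,0) | (0,0) | (0,1) | (0,2) | (1,0) | (1,1) | (1,2)
(0,1) | (0,1) | (0,2) | (0,0) | (1,1) | (1,2) | (1,0)
(0,2) | (0,2) | (0,0) | (0,1) | (1,2) | (1,0) | (1,1)
(1,0) | (1,0) | (1,1) | (1,2) | (0,0) | (0,1) | (0,2)
(1,1) | (1,1) | (1,2) | (1,0) | (0,1) | (0,2) | (0,0)
(1,2) | (1,2) | (1,0) | (1,1) | (0,2) | (0,0) | (0,1)


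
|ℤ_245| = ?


ℤ_n has n elements.

|ℤ_245| = 245


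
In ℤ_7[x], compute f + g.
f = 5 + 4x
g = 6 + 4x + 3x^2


Add coefficients mod 7:
x^0: 5 + 6 = 4 (mod 7)
x^1: 4 + 4 = 1 (mod 7)
x^2: 0 + 3 = 3 (mod 7)
Result: 4 + x + 3x^2

f + g = 4 + x + 3x^2


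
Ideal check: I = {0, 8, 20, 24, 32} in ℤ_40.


Check ideal conditions for I = {0, 8, 20, 24, 32} in ℤ_40:
(1) I is an additive subgroup? No
(2) For r ∈ ℤ_40 and a ∈ I: r·a ∈ I? No  [counterexample: r=2, a=8, r·a mod 40 = 16 ∉ I]

No, I is not an ideal of ℤ_40


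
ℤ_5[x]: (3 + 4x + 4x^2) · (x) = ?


Expand and collect like terms; reduce coefficients mod 5:
x^0: 3·0 = 0 ≡ 0 (mod 5)
x^1: 3·1 + 4·0 = 3 ≡ 3 (mod 5)
x^2: 4·1 + 4·0 = 4 ≡ 4 (mod 5)
x^3: 4·1 = 4 ≡ 4 (mod 5)
Result: 3x + 4x^2 + 4x^3

f · g = 3x + 4x^2 + 4x^3


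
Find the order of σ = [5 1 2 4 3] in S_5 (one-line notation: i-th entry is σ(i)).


Cycle decomposition: (1 5 3 2)
Cycle lengths: 4
Order = lcm(4) = 4

ord(σ) = 4


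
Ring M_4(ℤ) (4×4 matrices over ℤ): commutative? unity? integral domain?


Matrix multiplication is non-commutative for n ≥ 2; the identity matrix I is the unity; singular matrices give zero divisors, so not an integral domain
Commutative: No
Integral domain: No
Has unity: Yes

M_4(ℤ) (4×4 matrices over ℤ): Commutative=No, Unity=Yes


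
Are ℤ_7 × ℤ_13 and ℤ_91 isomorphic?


Comparing ℤ_7 × ℤ_13 and ℤ_91:
gcd(7,13) = 1, so ℤ_7 × ℤ_13 ≅ ℤ_91 (CRT)

Yes, ℤ_7 × ℤ_13 ≅ ℤ_91


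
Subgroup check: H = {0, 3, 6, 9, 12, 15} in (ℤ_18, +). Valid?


Subgroup test for H = {0, 3, 6, 9, 12, 15} in (ℤ_18, +):
(1) 0 ∈ H? Yes
(2) Closure: for all a,b ∈ H, (a+b) mod 18 ∈ H? Yes
(3) Inverses: for all a ∈ H, -a mod 18 ∈ H? Yes

Yes, H is a subgroup of ℤ_18


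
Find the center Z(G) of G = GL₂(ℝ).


Z(G) = {g ∈ G | gx = xg for all x ∈ G}
Only scalar multiples of the identity commute with all invertible matrices

Z(GL₂(ℝ)) = {aI : a ∈ ℝ, a ≠ 0}


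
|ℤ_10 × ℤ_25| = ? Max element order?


|ℤ_10 × ℤ_25| = 10 × 25 = 250
Max element order = lcm(10,25) = 50
Cyclic? No (gcd=5)

|ℤ_10×ℤ_25| = 250, max element order = 50


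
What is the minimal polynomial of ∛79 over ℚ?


∛79 satisfies x³ - 79 = 0, irreducible over ℚ (no rational root; 79 is not a perfect cube)

Minimal polynomial: x³ - 79


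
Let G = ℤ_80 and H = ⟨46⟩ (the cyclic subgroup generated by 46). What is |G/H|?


|⟨46⟩| = n / gcd(46, 80) = 80 / 2 = 40
H is normal (ℤ_80 is abelian).
|G/H| = |G| / |H| = 80 / 40 = 2

|G/H| = 2


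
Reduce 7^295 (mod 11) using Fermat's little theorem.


Fermat's little theorem: if p is prime and gcd(a,p)=1, then a^(p-1) ≡ 1 (mod p)
p = 11 is prime, gcd(7,11) = 1
Reduce exponent: 295 mod 10 = 5
So 7^295 ≡ 7^5 (mod 11)
7^5 mod 11 = 10

7^295 ≡ 10 (mod 11)


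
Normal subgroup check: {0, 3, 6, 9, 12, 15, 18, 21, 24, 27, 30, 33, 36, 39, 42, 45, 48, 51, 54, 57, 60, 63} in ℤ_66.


H = {0, 3, 6, 9, 12, 15, 18, 21, 24, 27, 30, 33, 36, 39, 42, 45, 48, 51, 54, 57, 60, 63} in ℤ_66
ℤ_66 is abelian; every subgroup of an abelian group is normal

Yes, normal subgroup


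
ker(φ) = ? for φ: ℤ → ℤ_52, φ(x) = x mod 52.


Kernel = preimage of identity
ker(φ) = {x ∈ ℤ : x ≡ 0 (mod 52)} = 52ℤ = {0, ±52, ±104, ...}

ker(φ) = 52ℤ


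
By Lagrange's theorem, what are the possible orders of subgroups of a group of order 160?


Lagrange's theorem: |H| divides |G|
|G| = 160
Divisors of 160: 1, 2, 4, 5, 8, 10, 16, 20, 32, 40, 80, 160

Possible subgroup orders: {1, 2, 4, 5, 8, 10, 16, 20, 32, 40, 80, 160}


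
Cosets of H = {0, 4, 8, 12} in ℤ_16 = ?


H = {0, 4, 8, 12}, |H| = 4
Number of cosets = |G|/|H| = 16/4 = 4
0 + H = {0, 4, 8, 12}
1 + H = {1, 5, 9, 13}
2 + H = {2, 6, 10, 14}
3 + H = {3, 7, 11, 15}

Cosets: 0+H={0,4,8,12}; 1+H={1,5,9,13}; 2+H={2,6,10,14}; 3+H={3,7,11,15}


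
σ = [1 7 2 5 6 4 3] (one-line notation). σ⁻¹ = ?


To find σ⁻¹, swap domain and range:
σ(1) = 1 → σ⁻¹(1) = 1
σ(2) = 7 → σ⁻¹(7) = 2
σ(3) = 2 → σ⁻¹(2) = 3
σ(4) = 5 → σ⁻¹(5) = 4
σ(5) = 6 → σ⁻¹(6) = 5
σ(6) = 4 → σ⁻¹(4) = 6
σ(7) = 3 → σ⁻¹(3) = 7

σ⁻¹ = [1 3 7 6 4 5 2]


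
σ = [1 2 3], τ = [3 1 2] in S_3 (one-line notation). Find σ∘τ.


σ∘τ: apply τ first, then σ
1 →τ 3 →σ 3
2 →τ 1 →σ 1
3 →τ 2 →σ 2

σ∘τ = [3 1 2]


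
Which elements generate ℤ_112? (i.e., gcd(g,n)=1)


g generates ℤ_n iff gcd(g,n) = 1
Prime factors of 112: 2, 7
Generators are g ∈ {1,...,111} not divisible by any of these primes.
Generators: {1, 3, 5, 9, 11, 13, 15, 17, 19, 23, 25, 27, 29, 31, 33, 37, 39, 41, 43, 45, 47, 51, 53, 55, 57, 59, 61, 65, 67, 69, 71, 73, 75, 79, 81, 83, 85, 87, 89, 93, 95, 97, 99, 101, 103, 107, 109, 111}
Number of generators = φ(112) = 48

Generators of ℤ_112 = {1, 3, 5, 9, 11, 13, 15, 17, 19, 23, 25, 27, 29, 31, 33, 37, 39, 41, 43, 45, 47, 51, 53, 55, 57, 59, 61, 65, 67, 69, 71, 73, 75, 79, 81, 83, 85, 87, 89, 93, 95, 97, 99, 101, 103, 107, 109, 111}


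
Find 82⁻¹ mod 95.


Use the extended Euclidean algorithm to write 1 = 82·s + 95·t; then s mod 95 is the inverse.
Euclidean algorithm:
  82 = 0·95 + 82
  95 = 1·82 + 13
  82 = 6·13 + 4
  13 = 3·4 + 1
  4 = 4·1 + 0
gcd(82,95) = 1
Back-substitution gives: 82·(-22) + 95·(19) = 1
So 82⁻¹ ≡ -22 ≡ 73 (mod 95)
Check: 82 × 73 = 5986 ≡ 1 (mod 95) ✓

82⁻¹ ≡ 73 (mod 95)


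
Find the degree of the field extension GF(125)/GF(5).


GF(125) = GF(5^3), so the extension degree is 3

[GF(125)/GF(5)] = 3


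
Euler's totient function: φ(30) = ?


φ(n) = count of k ∈ {1,...,n} with gcd(k,n)=1
Coprimes to 30: {1, 7, 11, 13, 17, 19, 23, 29}
Count: 8

φ(30) = 8


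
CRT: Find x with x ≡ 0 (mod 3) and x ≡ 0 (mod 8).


m₁ = 3, m₂ = 8, gcd = 1, so CRT applies. M = m₁·m₂ = 24
Let M₁ = M/m₁ = 8, M₂ = M/m₂ = 3
Find y₁ ≡ M₁⁻¹ (mod m₁): 8⁻¹ ≡ 2 (mod 3)
Find y₂ ≡ M₂⁻¹ (mod m₂): 3⁻¹ ≡ 3 (mod 8)
x = a₁·M₁·y₁ + a₂·M₂·y₂ = 0·8·2 + 0·3·3 = 0
Reduce mod 24: x ≡ 0
Check: 0 mod 3 = 0 ✓, 0 mod 8 = 0 ✓

x ≡ 0 (mod 24)


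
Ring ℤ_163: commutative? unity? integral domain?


ℤ_163 is a commutative ring with unity 1; 163 is prime, so ℤ_163 is a field (hence an integral domain)
Commutative: Yes
Integral domain: Yes
Has unity: Yes

ℤ_163: Commutative=Yes, Unity=Yes


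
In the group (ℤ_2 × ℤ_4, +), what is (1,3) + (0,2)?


Operation: componentwise addition mod (2, 4)
(1,3) + (0,2) = ((a₁+b₁) mod 2, (a₂+b₂) mod 4) with a = (1,3), b = (0,2)

(1,3) + (0,2) = (1,1)


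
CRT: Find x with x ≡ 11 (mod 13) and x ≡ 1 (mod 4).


m₁ = 13, m₂ = 4, gcd = 1, so CRT applies. M = m₁·m₂ = 52
Let M₁ = M/m₁ = 4, M₂ = M/m₂ = 13
Find y₁ ≡ M₁⁻¹ (mod m₁): 4⁻¹ ≡ 10 (mod 13)
Find y₂ ≡ M₂⁻¹ (mod m₂): 13⁻¹ ≡ 1 (mod 4)
x = a₁·M₁·y₁ + a₂·M₂·y₂ = 11·4·10 + 1·13·1 = 453
Reduce mod 52: x ≡ 37
Check: 37 mod 13 = 11 ✓, 37 mod 4 = 1 ✓

x ≡ 37 (mod 52)


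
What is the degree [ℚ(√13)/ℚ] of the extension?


√13 has minimal polynomial x² - 13 (irreducible over ℚ since 13 is squarefree)

[ℚ(√13)/ℚ] = 2


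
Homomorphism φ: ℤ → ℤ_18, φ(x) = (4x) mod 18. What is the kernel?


Kernel = preimage of identity
ker(φ) = {x ∈ ℤ : 4x ≡ 0 (mod 18)}. gcd(4,18) = 2, so 4x ≡ 0 (mod 18) ⟺ x ≡ 0 (mod 18/2 = 9). Hence ker(φ) = 9ℤ

ker(φ) = 9ℤ


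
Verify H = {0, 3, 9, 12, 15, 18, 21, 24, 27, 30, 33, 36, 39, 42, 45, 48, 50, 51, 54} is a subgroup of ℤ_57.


Subgroup test for H = {0, 3, 9, 12, 15, 18, 21, 24, 27, 30, 33, 36, 39, 42, 45, 48, 50, 51, 54} in (ℤ_57, +):
(1) 0 ∈ H? Yes
(2) Closure: for all a,b ∈ H, (a+b) mod 57 ∈ H? No  [counterexample: 3 + 3 = 6 ∉ H]
(3) Inverses: for all a ∈ H, -a mod 57 ∈ H? No

No, H is not a subgroup of ℤ_57


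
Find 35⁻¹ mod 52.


Use the extended Euclidean algorithm to write 1 = 35·s + 52·t; then s mod 52 is the inverse.
Euclidean algorithm:
  35 = 0·52 + 35
  52 = 1·35 + 17
  35 = 2·17 + 1
  17 = 17·1 + 0
gcd(35,52) = 1
Back-substitution gives: 35·(3) + 52·(-2) = 1
So 35⁻¹ ≡ 3 ≡ 3 (mod 52)
Check: 35 × 3 = 105 ≡ 1 (mod 52) ✓

35⁻¹ ≡ 3 (mod 52)


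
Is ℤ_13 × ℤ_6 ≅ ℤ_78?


Comparing ℤ_13 × ℤ_6 and ℤ_78:
gcd(13,6) = 1, so ℤ_13 × ℤ_6 ≅ ℤ_78 (CRT)

Yes, ℤ_13 × ℤ_6 ≅ ℤ_78


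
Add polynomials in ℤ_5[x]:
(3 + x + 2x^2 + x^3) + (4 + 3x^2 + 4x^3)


Add coefficients mod 5:
x^0: 3 + 4 = 2 (mod 5)
x^1: 1 + 0 = 1 (mod 5)
x^2: 2 + 3 = 0 (mod 5)
x^3: 1 + 4 = 0 (mod 5)
Result: 2 + x

f + g = 2 + x


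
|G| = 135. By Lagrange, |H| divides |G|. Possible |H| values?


Lagrange's theorem: |H| divides |G|
|G| = 135
Divisors of 135: 1, 3, 5, 9, 15, 27, 45, 135

Possible subgroup orders: {1, 3, 5, 9, 15, 27, 45, 135}


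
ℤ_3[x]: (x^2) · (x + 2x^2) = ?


Expand and collect like terms; reduce coefficients mod 3:
x^0: 0·0 = 0 ≡ 0 (mod 3)
x^1: 0·1 + 0·0 = 0 ≡ 0 (mod 3)
x^2: 0·2 + 0·1 + 1·0 = 0 ≡ 0 (mod 3)
x^3: 0·2 + 1·1 = 1 ≡ 1 (mod 3)
x^4: 1·2 = 2 ≡ 2 (mod 3)
Result: x^3 + 2x^4

f · g = x^3 + 2x^4


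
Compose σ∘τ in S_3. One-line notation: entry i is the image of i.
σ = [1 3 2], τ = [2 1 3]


σ∘τ: apply τ first, then σ
1 →τ 2 →σ 3
2 →τ 1 →σ 1
3 →τ 3 →σ 2

σ∘τ = [3 1 2]


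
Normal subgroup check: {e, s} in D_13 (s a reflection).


H = {e, s} in D_13 (s a reflection)
r·s·r⁻¹ = sr⁻² ≠ s for n ≥ 3, so {e, s} is not closed under conjugation

No, not a normal subgroup


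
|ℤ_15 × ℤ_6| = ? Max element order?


|ℤ_15 × ℤ_6| = 15 × 6 = 90
Max element order = lcm(15,6) = 30
Cyclic? No (gcd=3)

|ℤ_15×ℤ_6| = 90, max element order = 30


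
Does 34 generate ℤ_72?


g generates ℤ_n iff gcd(g, n) = 1
gcd(34, 72) = 2
Since gcd = 2 ≠ 1, ⟨34⟩ has order 36 < 72, so 34 is not a generator.

No, 34 does not generate ℤ_72


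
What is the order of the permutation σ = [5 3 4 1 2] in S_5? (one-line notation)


Cycle decomposition: (1 5 2 3 4)
Cycle lengths: 5
Order = lcm(5) = 5

ord(σ) = 5


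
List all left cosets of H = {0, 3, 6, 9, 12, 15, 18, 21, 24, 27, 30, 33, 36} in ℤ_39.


H = {0, 3, 6, 9, 12, 15, 18, 21, 24, 27, 30, 33, 36}, |H| = 13
Number of cosets = |G|/|H| = 39/13 = 3
0 + H = {0, 3, 6, 9, 12, 15, 18, 21, 24, 27, 30, 33, 36}
1 + H = {1, 4, 7, 10, 13, 16, 19, 22, 25, 28, 31, 34, 37}
2 + H = {2, 5, 8, 11, 14, 17, 20, 23, 26, 29, 32, 35, 38}

Cosets: 0+H={0,3,6,9,12,15,18,21,24,27,30,33,36}; 1+H={1,4,7,10,13,16,19,22,25,28,31,34,37}; 2+H={2,5,8,11,14,17,20,23,26,29,32,35,38}


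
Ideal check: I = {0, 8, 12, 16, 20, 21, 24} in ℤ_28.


Check ideal conditions for I = {0, 8, 12, 16, 20, 21, 24} in ℤ_28:
(1) I is an additive subgroup? No
(2) For r ∈ ℤ_28 and a ∈ I: r·a ∈ I? No  [counterexample: r=2, a=16, r·a mod 28 = 4 ∉ I]

No, I is not an ideal of ℤ_28


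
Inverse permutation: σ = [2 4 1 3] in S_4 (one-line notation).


To find σ⁻¹, swap domain and range:
σ(1) = 2 → σ⁻¹(2) = 1
σ(2) = 4 → σ⁻¹(4) = 2
σ(3) = 1 → σ⁻¹(1) = 3
σ(4) = 3 → σ⁻¹(3) = 4

σ⁻¹ = [3 1 4 2]


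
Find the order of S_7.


|S_n| = n! (number of permutations of n symbols)
|S_7| = 7! = 5040

|S_7| = 5040


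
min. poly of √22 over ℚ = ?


√22 satisfies x² - 22 = 0, irreducible over ℚ since 22 is squarefree

Minimal polynomial: x² - 22


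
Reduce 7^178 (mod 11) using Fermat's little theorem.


Fermat's little theorem: if p is prime and gcd(a,p)=1, then a^(p-1) ≡ 1 (mod p)
p = 11 is prime, gcd(7,11) = 1
Reduce exponent: 178 mod 10 = 8
So 7^178 ≡ 7^8 (mod 11)
7^8 mod 11 = 9

7^178 ≡ 9 (mod 11)


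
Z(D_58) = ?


Z(G) = {g ∈ G | gx = xg for all x ∈ G}
For even n, Z(D_n) = {e, r^(n/2)}: the 180° rotation r^29 commutes with every reflection and rotation

Z(D_58) = {e, r^29}


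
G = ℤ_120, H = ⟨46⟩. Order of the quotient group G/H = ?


|⟨46⟩| = n / gcd(46, 120) = 120 / 2 = 60
H is normal (ℤ_120 is abelian).
|G/H| = |G| / |H| = 120 / 60 = 2

|G/H| = 2


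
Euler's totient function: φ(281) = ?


Factor n: 281 = 281
φ(n) = n · ∏(1 - 1/p) over distinct primes p | n
φ(281) = 281 · (1 - 1/281) = 280

φ(281) = 280


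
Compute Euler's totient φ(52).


Factor n: 52 = 2^2 × 13
φ(n) = n · ∏(1 - 1/p) over distinct primes p | n
φ(52) = 52 · (1 - 1/2) · (1 - 1/13) = 24

φ(52) = 24


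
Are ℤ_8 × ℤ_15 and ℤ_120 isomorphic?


Comparing ℤ_8 × ℤ_15 and ℤ_120:
gcd(8,15) = 1, so ℤ_8 × ℤ_15 ≅ ℤ_120 (CRT)

Yes, ℤ_8 × ℤ_15 ≅ ℤ_120


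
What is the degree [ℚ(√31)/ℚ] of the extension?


√31 has minimal polynomial x² - 31 (irreducible over ℚ since 31 is squarefree)

[ℚ(√31)/ℚ] = 2


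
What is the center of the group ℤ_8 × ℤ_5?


Z(G) = {g ∈ G | gx = xg for all x ∈ G}
Direct product of abelian groups is abelian, so Z(G) = G

Z(ℤ_8 × ℤ_5) = ℤ_8 × ℤ_5


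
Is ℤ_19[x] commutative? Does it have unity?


ℤ_19 is a field (n prime), so ℤ_19[x] is a commutative integral domain with unity
Commutative: Yes
Integral domain: Yes
Has unity: Yes

ℤ_19[x]: Commutative=Yes, Unity=Yes


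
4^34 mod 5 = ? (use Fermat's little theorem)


Fermat's little theorem: if p is prime and gcd(a,p)=1, then a^(p-1) ≡ 1 (mod p)
p = 5 is prime, gcd(4,5) = 1
Reduce exponent: 34 mod 4 = 2
So 4^34 ≡ 4^2 (mod 5)
4^2 mod 5 = 1

4^34 ≡ 1 (mod 5)


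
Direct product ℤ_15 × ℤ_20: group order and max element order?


|ℤ_15 × ℤ_20| = 15 × 20 = 300
Max element order = lcm(15,20) = 60
Cyclic? No (gcd=5)

|ℤ_15×ℤ_20| = 300, max element order = 60


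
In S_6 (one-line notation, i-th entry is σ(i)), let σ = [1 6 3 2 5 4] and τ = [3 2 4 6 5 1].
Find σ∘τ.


σ∘τ: apply τ first, then σ
1 →τ 3 →σ 3
2 →τ 2 →σ 6
3 →τ 4 →σ 2
4 →τ 6 →σ 4
5 →τ 5 →σ 5
6 →τ 1 →σ 1

σ∘τ = [3 6 2 4 5 1]


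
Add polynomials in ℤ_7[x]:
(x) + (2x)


Add coefficients mod 7:
x^0: 0 + 0 = 0 (mod 7)
x^1: 1 + 2 = 3 (mod 7)
Result: 3x

f + g = 3x


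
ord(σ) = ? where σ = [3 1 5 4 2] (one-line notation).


Cycle decomposition: (1 3 5 2)
Cycle lengths: 4
Order = lcm(4) = 4

ord(σ) = 4


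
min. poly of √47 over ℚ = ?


√47 satisfies x² - 47 = 0, irreducible over ℚ since 47 is squarefree

Minimal polynomial: x² - 47


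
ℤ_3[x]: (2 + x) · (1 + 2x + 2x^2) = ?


Expand and collect like terms; reduce coefficients mod 3:
x^0: 2·1 = 2 ≡ 2 (mod 3)
x^1: 2·2 + 1·1 = 5 ≡ 2 (mod 3)
x^2: 2·2 + 1·2 = 6 ≡ 0 (mod 3)
x^3: 1·2 = 2 ≡ 2 (mod 3)
Result: 2 + 2x + 2x^3

f · g = 2 + 2x + 2x^3


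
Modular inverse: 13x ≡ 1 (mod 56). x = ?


Use the extended Euclidean algorithm to write 1 = 13·s + 56·t; then s mod 56 is the inverse.
Euclidean algorithm:
  13 = 0·56 + 13
  56 = 4·13 + 4
  13 = 3·4 + 1
  4 = 4·1 + 0
gcd(13,56) = 1
Back-substitution gives: 13·(13) + 56·(-3) = 1
So 13⁻¹ ≡ 13 ≡ 13 (mod 56)
Check: 13 × 13 = 169 ≡ 1 (mod 56) ✓

13⁻¹ ≡ 13 (mod 56)


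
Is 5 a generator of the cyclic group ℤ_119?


g generates ℤ_n iff gcd(g, n) = 1
gcd(5, 119) = 1
Since gcd = 1, 5 is a generator.

Yes, 5 generates ℤ_119


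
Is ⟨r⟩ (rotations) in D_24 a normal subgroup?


H = ⟨r⟩ (rotations) in D_24
The rotation subgroup ⟨r⟩ has index 2 in D_24, so it is normal

Yes, normal subgroup


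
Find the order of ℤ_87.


ℤ_n has n elements.

|ℤ_87| = 87
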